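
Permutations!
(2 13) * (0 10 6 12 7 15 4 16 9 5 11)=(0 10 6 12 7 15 4 16 9 5 11)(2 13)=[10, 1, 13, 3, 16, 11, 12, 15, 8, 5, 6, 0, 7, 2, 14, 4, 9]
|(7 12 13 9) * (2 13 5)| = 6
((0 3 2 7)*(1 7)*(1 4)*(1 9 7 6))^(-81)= ((0 3 2 4 9 7)(1 6))^(-81)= (0 4)(1 6)(2 7)(3 9)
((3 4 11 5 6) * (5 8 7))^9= (3 11 7 6 4 8 5)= ((3 4 11 8 7 5 6))^9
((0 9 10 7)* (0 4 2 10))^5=((0 9)(2 10 7 4))^5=(0 9)(2 10 7 4)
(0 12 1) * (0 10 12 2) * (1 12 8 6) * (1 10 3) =(12)(0 2)(1 3)(6 10 8) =[2, 3, 0, 1, 4, 5, 10, 7, 6, 9, 8, 11, 12]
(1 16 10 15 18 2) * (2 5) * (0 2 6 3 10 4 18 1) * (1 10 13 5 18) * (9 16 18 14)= (0 2)(1 18 14 9 16 4)(3 13 5 6)(10 15)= [2, 18, 0, 13, 1, 6, 3, 7, 8, 16, 15, 11, 12, 5, 9, 10, 4, 17, 14]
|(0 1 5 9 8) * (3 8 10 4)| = |(0 1 5 9 10 4 3 8)| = 8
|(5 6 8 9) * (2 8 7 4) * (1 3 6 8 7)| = 3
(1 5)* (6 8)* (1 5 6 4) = (1 6 8 4) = [0, 6, 2, 3, 1, 5, 8, 7, 4]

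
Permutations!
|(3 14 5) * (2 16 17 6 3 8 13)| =|(2 16 17 6 3 14 5 8 13)| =9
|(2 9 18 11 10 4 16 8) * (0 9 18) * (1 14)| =14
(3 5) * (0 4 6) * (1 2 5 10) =(0 4 6)(1 2 5 3 10) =[4, 2, 5, 10, 6, 3, 0, 7, 8, 9, 1]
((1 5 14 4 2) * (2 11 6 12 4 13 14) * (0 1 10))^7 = (0 5 10 1 2)(4 12 6 11)(13 14) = ((0 1 5 2 10)(4 11 6 12)(13 14))^7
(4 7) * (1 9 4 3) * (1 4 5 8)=(1 9 5 8)(3 4 7)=[0, 9, 2, 4, 7, 8, 6, 3, 1, 5]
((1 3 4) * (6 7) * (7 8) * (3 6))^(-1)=((1 6 8 7 3 4))^(-1)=(1 4 3 7 8 6)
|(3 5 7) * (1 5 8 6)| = 6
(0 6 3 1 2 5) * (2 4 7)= (0 6 3 1 4 7 2 5)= [6, 4, 5, 1, 7, 0, 3, 2]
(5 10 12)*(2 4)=[0, 1, 4, 3, 2, 10, 6, 7, 8, 9, 12, 11, 5]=(2 4)(5 10 12)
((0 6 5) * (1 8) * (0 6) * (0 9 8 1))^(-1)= (0 8 9)(5 6)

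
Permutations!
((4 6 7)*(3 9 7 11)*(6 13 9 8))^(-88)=(13)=((3 8 6 11)(4 13 9 7))^(-88)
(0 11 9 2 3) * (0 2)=(0 11 9)(2 3)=[11, 1, 3, 2, 4, 5, 6, 7, 8, 0, 10, 9]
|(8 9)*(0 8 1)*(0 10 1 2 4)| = 10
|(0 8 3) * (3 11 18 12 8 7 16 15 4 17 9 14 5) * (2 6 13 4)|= |(0 7 16 15 2 6 13 4 17 9 14 5 3)(8 11 18 12)|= 52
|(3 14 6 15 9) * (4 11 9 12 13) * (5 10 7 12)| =12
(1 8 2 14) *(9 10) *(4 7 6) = (1 8 2 14)(4 7 6)(9 10) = [0, 8, 14, 3, 7, 5, 4, 6, 2, 10, 9, 11, 12, 13, 1]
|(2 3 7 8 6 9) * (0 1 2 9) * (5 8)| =|(9)(0 1 2 3 7 5 8 6)| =8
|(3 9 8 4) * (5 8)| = 5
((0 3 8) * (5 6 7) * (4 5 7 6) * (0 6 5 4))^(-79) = ((0 3 8 6 5))^(-79) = (0 3 8 6 5)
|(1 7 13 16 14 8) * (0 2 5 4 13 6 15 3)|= 13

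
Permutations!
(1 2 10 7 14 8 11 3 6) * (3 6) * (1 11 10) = (1 2)(6 11)(7 14 8 10) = [0, 2, 1, 3, 4, 5, 11, 14, 10, 9, 7, 6, 12, 13, 8]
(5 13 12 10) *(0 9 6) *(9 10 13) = (0 10 5 9 6)(12 13) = [10, 1, 2, 3, 4, 9, 0, 7, 8, 6, 5, 11, 13, 12]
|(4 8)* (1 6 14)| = |(1 6 14)(4 8)| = 6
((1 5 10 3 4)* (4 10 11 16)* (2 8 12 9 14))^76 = ((1 5 11 16 4)(2 8 12 9 14)(3 10))^76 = (1 5 11 16 4)(2 8 12 9 14)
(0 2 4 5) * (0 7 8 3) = (0 2 4 5 7 8 3) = [2, 1, 4, 0, 5, 7, 6, 8, 3]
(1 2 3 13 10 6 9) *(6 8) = (1 2 3 13 10 8 6 9) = [0, 2, 3, 13, 4, 5, 9, 7, 6, 1, 8, 11, 12, 10]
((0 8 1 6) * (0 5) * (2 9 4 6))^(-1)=(0 5 6 4 9 2 1 8)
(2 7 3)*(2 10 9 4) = (2 7 3 10 9 4) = [0, 1, 7, 10, 2, 5, 6, 3, 8, 4, 9]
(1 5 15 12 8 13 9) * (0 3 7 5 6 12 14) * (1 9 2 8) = (0 3 7 5 15 14)(1 6 12)(2 8 13) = [3, 6, 8, 7, 4, 15, 12, 5, 13, 9, 10, 11, 1, 2, 0, 14]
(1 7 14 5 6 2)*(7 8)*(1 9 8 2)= (1 2 9 8 7 14 5 6)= [0, 2, 9, 3, 4, 6, 1, 14, 7, 8, 10, 11, 12, 13, 5]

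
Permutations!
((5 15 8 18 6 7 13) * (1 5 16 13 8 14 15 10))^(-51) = ((1 5 10)(6 7 8 18)(13 16)(14 15))^(-51) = (6 7 8 18)(13 16)(14 15)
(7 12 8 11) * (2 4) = [0, 1, 4, 3, 2, 5, 6, 12, 11, 9, 10, 7, 8] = (2 4)(7 12 8 11)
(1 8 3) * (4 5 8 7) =(1 7 4 5 8 3) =[0, 7, 2, 1, 5, 8, 6, 4, 3]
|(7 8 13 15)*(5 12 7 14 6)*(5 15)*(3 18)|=|(3 18)(5 12 7 8 13)(6 15 14)|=30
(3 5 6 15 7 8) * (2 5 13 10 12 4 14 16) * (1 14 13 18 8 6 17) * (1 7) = [0, 14, 5, 18, 13, 17, 15, 6, 3, 9, 12, 11, 4, 10, 16, 1, 2, 7, 8] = (1 14 16 2 5 17 7 6 15)(3 18 8)(4 13 10 12)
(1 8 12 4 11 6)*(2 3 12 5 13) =(1 8 5 13 2 3 12 4 11 6) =[0, 8, 3, 12, 11, 13, 1, 7, 5, 9, 10, 6, 4, 2]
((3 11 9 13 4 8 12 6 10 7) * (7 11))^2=(4 12 10 9)(6 11 13 8)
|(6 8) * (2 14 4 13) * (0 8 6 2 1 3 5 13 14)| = 12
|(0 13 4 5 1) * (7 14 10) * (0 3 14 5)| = |(0 13 4)(1 3 14 10 7 5)| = 6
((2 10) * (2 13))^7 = ((2 10 13))^7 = (2 10 13)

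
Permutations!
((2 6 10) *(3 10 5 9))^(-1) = (2 10 3 9 5 6)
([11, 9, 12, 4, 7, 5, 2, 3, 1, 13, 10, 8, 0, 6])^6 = (0 6 1)(2 9 11)(8 12 13)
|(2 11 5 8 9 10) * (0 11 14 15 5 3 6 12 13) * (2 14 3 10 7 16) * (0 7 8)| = 42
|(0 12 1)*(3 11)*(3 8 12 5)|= 7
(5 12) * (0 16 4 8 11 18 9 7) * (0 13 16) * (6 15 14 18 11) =[0, 1, 2, 3, 8, 12, 15, 13, 6, 7, 10, 11, 5, 16, 18, 14, 4, 17, 9] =(4 8 6 15 14 18 9 7 13 16)(5 12)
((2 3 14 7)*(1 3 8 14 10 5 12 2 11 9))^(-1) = ((1 3 10 5 12 2 8 14 7 11 9))^(-1) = (1 9 11 7 14 8 2 12 5 10 3)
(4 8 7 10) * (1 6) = (1 6)(4 8 7 10) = [0, 6, 2, 3, 8, 5, 1, 10, 7, 9, 4]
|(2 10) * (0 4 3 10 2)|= 4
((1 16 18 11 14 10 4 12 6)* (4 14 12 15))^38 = (1 18 12)(6 16 11)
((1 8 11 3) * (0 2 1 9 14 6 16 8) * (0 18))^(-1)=(0 18 1 2)(3 11 8 16 6 14 9)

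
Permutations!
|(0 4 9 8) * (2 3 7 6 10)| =20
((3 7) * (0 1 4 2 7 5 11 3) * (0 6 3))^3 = ((0 1 4 2 7 6 3 5 11))^3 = (0 2 3)(1 7 5)(4 6 11)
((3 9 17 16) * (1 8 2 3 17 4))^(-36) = (17)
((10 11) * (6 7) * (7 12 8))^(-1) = (6 7 8 12)(10 11)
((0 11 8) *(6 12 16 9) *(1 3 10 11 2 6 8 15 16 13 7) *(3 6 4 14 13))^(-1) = (0 8 9 16 15 11 10 3 12 6 1 7 13 14 4 2)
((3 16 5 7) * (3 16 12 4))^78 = ((3 12 4)(5 7 16))^78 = (16)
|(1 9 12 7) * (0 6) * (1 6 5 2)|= 8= |(0 5 2 1 9 12 7 6)|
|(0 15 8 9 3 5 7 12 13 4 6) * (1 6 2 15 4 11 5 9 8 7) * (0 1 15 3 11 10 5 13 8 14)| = |(0 4 2 3 9 11 13 10 5 15 7 12 8 14)(1 6)| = 14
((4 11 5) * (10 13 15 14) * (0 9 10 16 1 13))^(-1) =((0 9 10)(1 13 15 14 16)(4 11 5))^(-1) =(0 10 9)(1 16 14 15 13)(4 5 11)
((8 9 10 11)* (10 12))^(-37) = (8 10 9 11 12)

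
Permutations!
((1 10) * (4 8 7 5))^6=(10)(4 7)(5 8)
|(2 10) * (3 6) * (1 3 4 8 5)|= |(1 3 6 4 8 5)(2 10)|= 6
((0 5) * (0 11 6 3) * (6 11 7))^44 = ((11)(0 5 7 6 3))^44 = (11)(0 3 6 7 5)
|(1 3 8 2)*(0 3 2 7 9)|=|(0 3 8 7 9)(1 2)|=10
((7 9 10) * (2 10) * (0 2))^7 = (0 10 9 2 7)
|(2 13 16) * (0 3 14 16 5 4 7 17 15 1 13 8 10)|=7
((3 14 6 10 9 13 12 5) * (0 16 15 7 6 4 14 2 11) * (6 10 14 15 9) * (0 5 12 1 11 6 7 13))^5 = (0 9 16)(1 6)(2 13)(3 15)(4 5)(7 10)(11 14)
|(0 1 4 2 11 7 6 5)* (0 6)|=6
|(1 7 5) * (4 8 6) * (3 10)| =|(1 7 5)(3 10)(4 8 6)| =6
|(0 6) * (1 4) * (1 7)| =6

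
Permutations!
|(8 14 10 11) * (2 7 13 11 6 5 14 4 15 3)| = 8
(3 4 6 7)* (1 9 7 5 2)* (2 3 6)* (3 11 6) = (1 9 7 3 4 2)(5 11 6) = [0, 9, 1, 4, 2, 11, 5, 3, 8, 7, 10, 6]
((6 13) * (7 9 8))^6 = (13)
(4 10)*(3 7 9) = (3 7 9)(4 10) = [0, 1, 2, 7, 10, 5, 6, 9, 8, 3, 4]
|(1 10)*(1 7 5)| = 4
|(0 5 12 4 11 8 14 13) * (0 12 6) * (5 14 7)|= 10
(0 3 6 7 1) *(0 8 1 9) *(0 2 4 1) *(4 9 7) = (0 3 6 4 1 8)(2 9) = [3, 8, 9, 6, 1, 5, 4, 7, 0, 2]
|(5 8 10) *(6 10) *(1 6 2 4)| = |(1 6 10 5 8 2 4)| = 7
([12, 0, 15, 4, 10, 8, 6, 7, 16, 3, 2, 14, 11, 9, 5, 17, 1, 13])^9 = (0 12 11 14 5 8 16 1)(2 15 17 13 9 3 4 10)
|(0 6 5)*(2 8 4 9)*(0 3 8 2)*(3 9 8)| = |(0 6 5 9)(4 8)| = 4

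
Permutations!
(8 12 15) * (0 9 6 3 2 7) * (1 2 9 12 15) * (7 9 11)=(0 12 1 2 9 6 3 11 7)(8 15)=[12, 2, 9, 11, 4, 5, 3, 0, 15, 6, 10, 7, 1, 13, 14, 8]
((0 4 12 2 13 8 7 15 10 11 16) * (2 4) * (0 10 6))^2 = (0 13 7 6 2 8 15)(10 16 11)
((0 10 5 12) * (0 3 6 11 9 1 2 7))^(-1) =(0 7 2 1 9 11 6 3 12 5 10)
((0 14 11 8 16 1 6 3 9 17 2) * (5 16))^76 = ((0 14 11 8 5 16 1 6 3 9 17 2))^76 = (0 5 3)(1 17 11)(2 8 6)(9 14 16)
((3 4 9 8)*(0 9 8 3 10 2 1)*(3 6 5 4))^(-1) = ((0 9 6 5 4 8 10 2 1))^(-1) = (0 1 2 10 8 4 5 6 9)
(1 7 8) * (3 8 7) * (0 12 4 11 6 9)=(0 12 4 11 6 9)(1 3 8)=[12, 3, 2, 8, 11, 5, 9, 7, 1, 0, 10, 6, 4]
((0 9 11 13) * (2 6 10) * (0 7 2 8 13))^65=((0 9 11)(2 6 10 8 13 7))^65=(0 11 9)(2 7 13 8 10 6)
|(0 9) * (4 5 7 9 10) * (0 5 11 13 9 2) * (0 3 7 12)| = 24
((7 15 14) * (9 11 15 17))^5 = ((7 17 9 11 15 14))^5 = (7 14 15 11 9 17)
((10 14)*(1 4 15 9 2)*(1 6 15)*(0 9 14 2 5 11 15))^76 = ((0 9 5 11 15 14 10 2 6)(1 4))^76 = (0 15 6 11 2 5 10 9 14)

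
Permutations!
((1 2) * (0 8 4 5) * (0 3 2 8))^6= (8)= ((1 8 4 5 3 2))^6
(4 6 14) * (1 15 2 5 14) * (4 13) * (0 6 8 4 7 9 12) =(0 6 1 15 2 5 14 13 7 9 12)(4 8) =[6, 15, 5, 3, 8, 14, 1, 9, 4, 12, 10, 11, 0, 7, 13, 2]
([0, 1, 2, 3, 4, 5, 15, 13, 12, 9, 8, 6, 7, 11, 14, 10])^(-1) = (6 11 13 7 12 8 10 15)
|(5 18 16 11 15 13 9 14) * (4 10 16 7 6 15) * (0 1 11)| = 24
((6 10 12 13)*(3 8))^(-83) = (3 8)(6 10 12 13) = ((3 8)(6 10 12 13))^(-83)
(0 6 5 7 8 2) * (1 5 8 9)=[6, 5, 0, 3, 4, 7, 8, 9, 2, 1]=(0 6 8 2)(1 5 7 9)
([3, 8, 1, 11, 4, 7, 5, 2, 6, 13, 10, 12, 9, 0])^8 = [11, 6, 8, 12, 4, 2, 7, 1, 5, 0, 10, 9, 13, 3]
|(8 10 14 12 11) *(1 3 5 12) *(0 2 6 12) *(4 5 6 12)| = 12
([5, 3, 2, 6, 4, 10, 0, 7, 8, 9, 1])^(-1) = (0 6 3 1 10 5)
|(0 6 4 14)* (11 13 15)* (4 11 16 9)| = |(0 6 11 13 15 16 9 4 14)| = 9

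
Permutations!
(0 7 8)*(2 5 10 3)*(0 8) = [7, 1, 5, 2, 4, 10, 6, 0, 8, 9, 3] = (0 7)(2 5 10 3)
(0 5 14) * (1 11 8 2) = (0 5 14)(1 11 8 2) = [5, 11, 1, 3, 4, 14, 6, 7, 2, 9, 10, 8, 12, 13, 0]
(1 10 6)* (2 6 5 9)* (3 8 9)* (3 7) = (1 10 5 7 3 8 9 2 6) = [0, 10, 6, 8, 4, 7, 1, 3, 9, 2, 5]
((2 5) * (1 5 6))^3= ((1 5 2 6))^3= (1 6 2 5)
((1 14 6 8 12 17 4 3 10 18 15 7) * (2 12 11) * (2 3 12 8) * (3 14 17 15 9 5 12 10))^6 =(1 5 4 15 18)(2 8 11 14 6)(7 9 17 12 10)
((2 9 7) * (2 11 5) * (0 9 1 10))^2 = ((0 9 7 11 5 2 1 10))^2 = (0 7 5 1)(2 10 9 11)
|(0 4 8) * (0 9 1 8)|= 6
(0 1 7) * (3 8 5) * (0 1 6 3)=(0 6 3 8 5)(1 7)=[6, 7, 2, 8, 4, 0, 3, 1, 5]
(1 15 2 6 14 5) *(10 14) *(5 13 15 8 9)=(1 8 9 5)(2 6 10 14 13 15)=[0, 8, 6, 3, 4, 1, 10, 7, 9, 5, 14, 11, 12, 15, 13, 2]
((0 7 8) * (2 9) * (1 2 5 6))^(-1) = ((0 7 8)(1 2 9 5 6))^(-1) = (0 8 7)(1 6 5 9 2)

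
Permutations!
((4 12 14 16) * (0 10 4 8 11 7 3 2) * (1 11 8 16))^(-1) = ((16)(0 10 4 12 14 1 11 7 3 2))^(-1) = (16)(0 2 3 7 11 1 14 12 4 10)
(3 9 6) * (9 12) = [0, 1, 2, 12, 4, 5, 3, 7, 8, 6, 10, 11, 9] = (3 12 9 6)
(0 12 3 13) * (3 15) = [12, 1, 2, 13, 4, 5, 6, 7, 8, 9, 10, 11, 15, 0, 14, 3] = (0 12 15 3 13)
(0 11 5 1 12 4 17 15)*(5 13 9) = (0 11 13 9 5 1 12 4 17 15) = [11, 12, 2, 3, 17, 1, 6, 7, 8, 5, 10, 13, 4, 9, 14, 0, 16, 15]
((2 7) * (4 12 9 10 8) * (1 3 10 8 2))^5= (4 12 9 8)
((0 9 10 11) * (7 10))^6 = ((0 9 7 10 11))^6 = (0 9 7 10 11)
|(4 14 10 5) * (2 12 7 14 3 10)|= 4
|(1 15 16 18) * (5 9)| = |(1 15 16 18)(5 9)| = 4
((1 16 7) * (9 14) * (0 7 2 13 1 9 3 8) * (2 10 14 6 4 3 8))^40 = ((0 7 9 6 4 3 2 13 1 16 10 14 8))^40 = (0 7 9 6 4 3 2 13 1 16 10 14 8)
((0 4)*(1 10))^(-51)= ((0 4)(1 10))^(-51)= (0 4)(1 10)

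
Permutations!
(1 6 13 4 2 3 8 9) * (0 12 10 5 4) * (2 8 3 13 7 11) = (0 12 10 5 4 8 9 1 6 7 11 2 13) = [12, 6, 13, 3, 8, 4, 7, 11, 9, 1, 5, 2, 10, 0]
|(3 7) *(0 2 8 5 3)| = 6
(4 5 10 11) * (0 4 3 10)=(0 4 5)(3 10 11)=[4, 1, 2, 10, 5, 0, 6, 7, 8, 9, 11, 3]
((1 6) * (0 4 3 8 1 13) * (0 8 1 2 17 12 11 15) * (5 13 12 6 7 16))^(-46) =(0 15 11 12 6 17 2 8 13 5 16 7 1 3 4)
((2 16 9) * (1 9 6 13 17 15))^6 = ((1 9 2 16 6 13 17 15))^6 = (1 17 6 2)(9 15 13 16)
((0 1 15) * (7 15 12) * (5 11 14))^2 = ((0 1 12 7 15)(5 11 14))^2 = (0 12 15 1 7)(5 14 11)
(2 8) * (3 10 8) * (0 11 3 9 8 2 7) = (0 11 3 10 2 9 8 7) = [11, 1, 9, 10, 4, 5, 6, 0, 7, 8, 2, 3]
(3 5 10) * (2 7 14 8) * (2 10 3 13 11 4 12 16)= (2 7 14 8 10 13 11 4 12 16)(3 5)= [0, 1, 7, 5, 12, 3, 6, 14, 10, 9, 13, 4, 16, 11, 8, 15, 2]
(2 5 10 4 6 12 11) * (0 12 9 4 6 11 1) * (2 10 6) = [12, 0, 5, 3, 11, 6, 9, 7, 8, 4, 2, 10, 1] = (0 12 1)(2 5 6 9 4 11 10)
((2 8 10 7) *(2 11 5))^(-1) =((2 8 10 7 11 5))^(-1) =(2 5 11 7 10 8)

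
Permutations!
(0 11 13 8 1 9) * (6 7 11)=[6, 9, 2, 3, 4, 5, 7, 11, 1, 0, 10, 13, 12, 8]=(0 6 7 11 13 8 1 9)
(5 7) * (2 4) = [0, 1, 4, 3, 2, 7, 6, 5] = (2 4)(5 7)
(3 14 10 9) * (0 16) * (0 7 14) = (0 16 7 14 10 9 3) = [16, 1, 2, 0, 4, 5, 6, 14, 8, 3, 9, 11, 12, 13, 10, 15, 7]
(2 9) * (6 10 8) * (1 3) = [0, 3, 9, 1, 4, 5, 10, 7, 6, 2, 8] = (1 3)(2 9)(6 10 8)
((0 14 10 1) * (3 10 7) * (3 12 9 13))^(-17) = ((0 14 7 12 9 13 3 10 1))^(-17) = (0 14 7 12 9 13 3 10 1)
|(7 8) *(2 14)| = |(2 14)(7 8)| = 2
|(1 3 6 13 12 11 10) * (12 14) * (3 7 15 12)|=|(1 7 15 12 11 10)(3 6 13 14)|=12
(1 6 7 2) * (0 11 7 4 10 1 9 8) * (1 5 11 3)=(0 3 1 6 4 10 5 11 7 2 9 8)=[3, 6, 9, 1, 10, 11, 4, 2, 0, 8, 5, 7]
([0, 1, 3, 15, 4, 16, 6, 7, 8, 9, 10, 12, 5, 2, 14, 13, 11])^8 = (16)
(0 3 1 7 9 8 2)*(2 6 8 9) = (9)(0 3 1 7 2)(6 8) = [3, 7, 0, 1, 4, 5, 8, 2, 6, 9]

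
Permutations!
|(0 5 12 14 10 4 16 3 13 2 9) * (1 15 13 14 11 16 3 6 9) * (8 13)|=140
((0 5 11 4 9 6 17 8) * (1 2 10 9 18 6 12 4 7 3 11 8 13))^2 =((0 5 8)(1 2 10 9 12 4 18 6 17 13)(3 11 7))^2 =(0 8 5)(1 10 12 18 17)(2 9 4 6 13)(3 7 11)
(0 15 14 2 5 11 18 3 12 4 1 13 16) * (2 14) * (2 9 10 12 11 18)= (0 15 9 10 12 4 1 13 16)(2 5 18 3 11)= [15, 13, 5, 11, 1, 18, 6, 7, 8, 10, 12, 2, 4, 16, 14, 9, 0, 17, 3]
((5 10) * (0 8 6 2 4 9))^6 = (10)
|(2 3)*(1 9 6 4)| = |(1 9 6 4)(2 3)| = 4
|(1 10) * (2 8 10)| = |(1 2 8 10)| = 4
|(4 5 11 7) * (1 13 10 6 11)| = 8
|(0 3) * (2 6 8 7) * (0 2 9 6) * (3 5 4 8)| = 9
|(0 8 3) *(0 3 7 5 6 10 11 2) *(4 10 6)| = 8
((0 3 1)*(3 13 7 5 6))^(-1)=((0 13 7 5 6 3 1))^(-1)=(0 1 3 6 5 7 13)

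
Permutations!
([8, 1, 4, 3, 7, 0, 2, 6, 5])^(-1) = [5, 1, 6, 3, 2, 8, 7, 4, 0]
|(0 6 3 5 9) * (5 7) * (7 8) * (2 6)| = 8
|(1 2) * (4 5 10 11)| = 4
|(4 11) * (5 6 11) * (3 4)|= 5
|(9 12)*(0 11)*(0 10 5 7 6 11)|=10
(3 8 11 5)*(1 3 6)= (1 3 8 11 5 6)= [0, 3, 2, 8, 4, 6, 1, 7, 11, 9, 10, 5]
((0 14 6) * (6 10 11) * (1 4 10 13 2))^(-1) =((0 14 13 2 1 4 10 11 6))^(-1) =(0 6 11 10 4 1 2 13 14)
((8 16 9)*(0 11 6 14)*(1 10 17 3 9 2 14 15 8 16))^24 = (0 2 9 17 1 15 11 14 16 3 10 8 6)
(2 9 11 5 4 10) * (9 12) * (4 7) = (2 12 9 11 5 7 4 10) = [0, 1, 12, 3, 10, 7, 6, 4, 8, 11, 2, 5, 9]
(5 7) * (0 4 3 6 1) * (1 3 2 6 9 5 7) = [4, 0, 6, 9, 2, 1, 3, 7, 8, 5] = (0 4 2 6 3 9 5 1)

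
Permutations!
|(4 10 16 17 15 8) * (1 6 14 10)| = |(1 6 14 10 16 17 15 8 4)| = 9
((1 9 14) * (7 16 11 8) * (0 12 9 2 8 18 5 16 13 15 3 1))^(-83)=((0 12 9 14)(1 2 8 7 13 15 3)(5 16 11 18))^(-83)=(0 12 9 14)(1 2 8 7 13 15 3)(5 16 11 18)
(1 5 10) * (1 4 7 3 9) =[0, 5, 2, 9, 7, 10, 6, 3, 8, 1, 4] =(1 5 10 4 7 3 9)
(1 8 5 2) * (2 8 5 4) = (1 5 8 4 2) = [0, 5, 1, 3, 2, 8, 6, 7, 4]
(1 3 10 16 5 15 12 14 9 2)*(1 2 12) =(1 3 10 16 5 15)(9 12 14) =[0, 3, 2, 10, 4, 15, 6, 7, 8, 12, 16, 11, 14, 13, 9, 1, 5]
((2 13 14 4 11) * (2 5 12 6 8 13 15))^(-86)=((2 15)(4 11 5 12 6 8 13 14))^(-86)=(15)(4 5 6 13)(8 14 11 12)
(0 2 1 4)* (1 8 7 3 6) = [2, 4, 8, 6, 0, 5, 1, 3, 7] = (0 2 8 7 3 6 1 4)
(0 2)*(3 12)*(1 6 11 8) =(0 2)(1 6 11 8)(3 12) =[2, 6, 0, 12, 4, 5, 11, 7, 1, 9, 10, 8, 3]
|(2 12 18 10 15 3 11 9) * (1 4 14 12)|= 11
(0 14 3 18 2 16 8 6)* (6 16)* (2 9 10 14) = (0 2 6)(3 18 9 10 14)(8 16) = [2, 1, 6, 18, 4, 5, 0, 7, 16, 10, 14, 11, 12, 13, 3, 15, 8, 17, 9]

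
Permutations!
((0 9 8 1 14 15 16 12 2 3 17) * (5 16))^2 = (0 8 14 5 12 3)(1 15 16 2 17 9) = ((0 9 8 1 14 15 5 16 12 2 3 17))^2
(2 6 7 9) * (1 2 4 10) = (1 2 6 7 9 4 10) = [0, 2, 6, 3, 10, 5, 7, 9, 8, 4, 1]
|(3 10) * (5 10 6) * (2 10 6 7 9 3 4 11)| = |(2 10 4 11)(3 7 9)(5 6)| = 12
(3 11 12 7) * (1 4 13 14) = (1 4 13 14)(3 11 12 7) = [0, 4, 2, 11, 13, 5, 6, 3, 8, 9, 10, 12, 7, 14, 1]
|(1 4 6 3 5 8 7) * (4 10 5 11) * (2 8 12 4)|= |(1 10 5 12 4 6 3 11 2 8 7)|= 11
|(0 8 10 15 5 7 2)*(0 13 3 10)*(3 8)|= |(0 3 10 15 5 7 2 13 8)|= 9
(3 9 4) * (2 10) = (2 10)(3 9 4) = [0, 1, 10, 9, 3, 5, 6, 7, 8, 4, 2]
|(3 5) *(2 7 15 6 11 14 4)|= 14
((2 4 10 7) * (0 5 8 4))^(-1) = (0 2 7 10 4 8 5)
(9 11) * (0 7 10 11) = (0 7 10 11 9) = [7, 1, 2, 3, 4, 5, 6, 10, 8, 0, 11, 9]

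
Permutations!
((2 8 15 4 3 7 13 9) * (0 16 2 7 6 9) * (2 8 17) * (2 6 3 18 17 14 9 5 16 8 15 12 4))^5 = (0 17 2)(4 16 7)(5 9 12)(6 14 8)(13 18 15)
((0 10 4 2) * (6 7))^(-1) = ((0 10 4 2)(6 7))^(-1) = (0 2 4 10)(6 7)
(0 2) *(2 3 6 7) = (0 3 6 7 2) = [3, 1, 0, 6, 4, 5, 7, 2]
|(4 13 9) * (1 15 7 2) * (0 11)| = 12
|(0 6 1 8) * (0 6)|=|(1 8 6)|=3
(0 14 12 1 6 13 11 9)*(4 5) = (0 14 12 1 6 13 11 9)(4 5) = [14, 6, 2, 3, 5, 4, 13, 7, 8, 0, 10, 9, 1, 11, 12]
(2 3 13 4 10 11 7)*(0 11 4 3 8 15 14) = [11, 1, 8, 13, 10, 5, 6, 2, 15, 9, 4, 7, 12, 3, 0, 14] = (0 11 7 2 8 15 14)(3 13)(4 10)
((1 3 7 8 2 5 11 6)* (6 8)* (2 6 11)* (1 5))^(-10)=(1 5 8 7)(2 6 11 3)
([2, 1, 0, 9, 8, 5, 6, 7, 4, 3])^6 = (9)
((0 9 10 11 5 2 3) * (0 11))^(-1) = (0 10 9)(2 5 11 3)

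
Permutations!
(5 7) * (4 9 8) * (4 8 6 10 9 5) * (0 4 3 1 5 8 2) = (0 4 8 2)(1 5 7 3)(6 10 9) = [4, 5, 0, 1, 8, 7, 10, 3, 2, 6, 9]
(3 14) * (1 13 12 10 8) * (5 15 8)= (1 13 12 10 5 15 8)(3 14)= [0, 13, 2, 14, 4, 15, 6, 7, 1, 9, 5, 11, 10, 12, 3, 8]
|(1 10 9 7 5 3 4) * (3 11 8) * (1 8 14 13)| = 24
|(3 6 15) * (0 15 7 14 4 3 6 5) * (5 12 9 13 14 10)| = 6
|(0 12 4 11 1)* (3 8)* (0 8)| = 7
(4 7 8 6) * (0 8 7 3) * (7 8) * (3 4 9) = [7, 1, 2, 0, 4, 5, 9, 8, 6, 3] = (0 7 8 6 9 3)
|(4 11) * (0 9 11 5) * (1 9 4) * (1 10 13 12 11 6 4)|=|(0 1 9 6 4 5)(10 13 12 11)|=12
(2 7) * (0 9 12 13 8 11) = (0 9 12 13 8 11)(2 7) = [9, 1, 7, 3, 4, 5, 6, 2, 11, 12, 10, 0, 13, 8]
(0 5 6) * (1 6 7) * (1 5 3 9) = (0 3 9 1 6)(5 7) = [3, 6, 2, 9, 4, 7, 0, 5, 8, 1]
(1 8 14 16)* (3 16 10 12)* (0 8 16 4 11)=(0 8 14 10 12 3 4 11)(1 16)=[8, 16, 2, 4, 11, 5, 6, 7, 14, 9, 12, 0, 3, 13, 10, 15, 1]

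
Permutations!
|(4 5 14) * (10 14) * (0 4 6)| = 6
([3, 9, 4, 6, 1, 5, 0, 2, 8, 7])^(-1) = [6, 4, 7, 0, 2, 5, 3, 9, 8, 1]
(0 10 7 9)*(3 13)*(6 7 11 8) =(0 10 11 8 6 7 9)(3 13) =[10, 1, 2, 13, 4, 5, 7, 9, 6, 0, 11, 8, 12, 3]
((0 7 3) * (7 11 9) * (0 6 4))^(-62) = (0 11 9 7 3 6 4)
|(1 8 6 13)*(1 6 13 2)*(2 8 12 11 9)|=15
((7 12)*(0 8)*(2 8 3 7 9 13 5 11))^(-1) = ((0 3 7 12 9 13 5 11 2 8))^(-1) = (0 8 2 11 5 13 9 12 7 3)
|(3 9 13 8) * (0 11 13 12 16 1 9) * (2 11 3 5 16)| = 18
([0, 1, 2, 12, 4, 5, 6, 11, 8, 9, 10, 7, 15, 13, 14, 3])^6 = (15)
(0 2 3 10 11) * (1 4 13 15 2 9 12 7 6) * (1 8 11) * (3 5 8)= (0 9 12 7 6 3 10 1 4 13 15 2 5 8 11)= [9, 4, 5, 10, 13, 8, 3, 6, 11, 12, 1, 0, 7, 15, 14, 2]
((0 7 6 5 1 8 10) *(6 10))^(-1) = (0 10 7)(1 5 6 8)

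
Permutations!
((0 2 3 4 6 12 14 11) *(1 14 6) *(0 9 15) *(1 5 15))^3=(0 4)(1 9 11 14)(2 5)(3 15)(6 12)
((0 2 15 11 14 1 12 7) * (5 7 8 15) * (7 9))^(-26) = (0 7 9 5 2)(1 11 8)(12 14 15)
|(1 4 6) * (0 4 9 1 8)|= 4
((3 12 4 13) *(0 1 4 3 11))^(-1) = (0 11 13 4 1)(3 12)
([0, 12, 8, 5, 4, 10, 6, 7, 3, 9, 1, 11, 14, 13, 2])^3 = [0, 2, 5, 1, 4, 12, 6, 7, 10, 9, 14, 11, 8, 13, 3]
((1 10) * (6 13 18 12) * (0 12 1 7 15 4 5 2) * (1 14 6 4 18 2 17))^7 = (0 7)(1 13)(2 10)(4 18)(5 14)(6 17)(12 15)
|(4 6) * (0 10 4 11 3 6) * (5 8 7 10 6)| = 9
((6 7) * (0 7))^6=(7)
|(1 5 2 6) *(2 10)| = 5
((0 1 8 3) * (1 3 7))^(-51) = (8)(0 3)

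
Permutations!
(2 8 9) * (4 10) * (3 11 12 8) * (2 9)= (2 3 11 12 8)(4 10)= [0, 1, 3, 11, 10, 5, 6, 7, 2, 9, 4, 12, 8]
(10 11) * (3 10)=(3 10 11)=[0, 1, 2, 10, 4, 5, 6, 7, 8, 9, 11, 3]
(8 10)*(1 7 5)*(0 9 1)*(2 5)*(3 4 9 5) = [5, 7, 3, 4, 9, 0, 6, 2, 10, 1, 8] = (0 5)(1 7 2 3 4 9)(8 10)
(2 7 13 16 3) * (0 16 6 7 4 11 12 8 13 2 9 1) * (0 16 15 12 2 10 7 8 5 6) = (0 15 12 5 6 8 13)(1 16 3 9)(2 4 11)(7 10) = [15, 16, 4, 9, 11, 6, 8, 10, 13, 1, 7, 2, 5, 0, 14, 12, 3]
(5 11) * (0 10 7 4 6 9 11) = (0 10 7 4 6 9 11 5) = [10, 1, 2, 3, 6, 0, 9, 4, 8, 11, 7, 5]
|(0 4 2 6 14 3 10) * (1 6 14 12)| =|(0 4 2 14 3 10)(1 6 12)| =6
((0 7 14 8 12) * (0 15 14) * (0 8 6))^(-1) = ((0 7 8 12 15 14 6))^(-1) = (0 6 14 15 12 8 7)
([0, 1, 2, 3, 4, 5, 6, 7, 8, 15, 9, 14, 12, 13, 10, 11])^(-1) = [0, 1, 2, 3, 4, 5, 6, 7, 8, 10, 14, 15, 12, 13, 11, 9]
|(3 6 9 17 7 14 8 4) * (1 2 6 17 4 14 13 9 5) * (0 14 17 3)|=|(0 14 8 17 7 13 9 4)(1 2 6 5)|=8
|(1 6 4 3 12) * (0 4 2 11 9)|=9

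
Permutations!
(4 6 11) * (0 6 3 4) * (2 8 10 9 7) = (0 6 11)(2 8 10 9 7)(3 4) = [6, 1, 8, 4, 3, 5, 11, 2, 10, 7, 9, 0]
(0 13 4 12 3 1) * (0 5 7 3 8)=(0 13 4 12 8)(1 5 7 3)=[13, 5, 2, 1, 12, 7, 6, 3, 0, 9, 10, 11, 8, 4]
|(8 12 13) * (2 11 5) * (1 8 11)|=7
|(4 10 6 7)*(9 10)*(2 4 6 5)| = 10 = |(2 4 9 10 5)(6 7)|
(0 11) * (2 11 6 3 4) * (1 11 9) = (0 6 3 4 2 9 1 11) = [6, 11, 9, 4, 2, 5, 3, 7, 8, 1, 10, 0]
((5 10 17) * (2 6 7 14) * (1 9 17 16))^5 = (1 16 10 5 17 9)(2 6 7 14)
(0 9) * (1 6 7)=(0 9)(1 6 7)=[9, 6, 2, 3, 4, 5, 7, 1, 8, 0]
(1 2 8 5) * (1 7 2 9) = (1 9)(2 8 5 7) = [0, 9, 8, 3, 4, 7, 6, 2, 5, 1]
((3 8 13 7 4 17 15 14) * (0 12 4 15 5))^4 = (0 5 17 4 12)(3 15 13)(7 8 14) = ((0 12 4 17 5)(3 8 13 7 15 14))^4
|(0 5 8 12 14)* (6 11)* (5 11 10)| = |(0 11 6 10 5 8 12 14)| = 8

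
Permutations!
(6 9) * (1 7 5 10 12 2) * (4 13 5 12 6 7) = (1 4 13 5 10 6 9 7 12 2) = [0, 4, 1, 3, 13, 10, 9, 12, 8, 7, 6, 11, 2, 5]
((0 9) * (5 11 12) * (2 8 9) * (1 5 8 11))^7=((0 2 11 12 8 9)(1 5))^7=(0 2 11 12 8 9)(1 5)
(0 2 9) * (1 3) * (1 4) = [2, 3, 9, 4, 1, 5, 6, 7, 8, 0] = (0 2 9)(1 3 4)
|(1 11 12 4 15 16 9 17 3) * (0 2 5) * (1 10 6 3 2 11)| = 30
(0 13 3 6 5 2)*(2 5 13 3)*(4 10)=(0 3 6 13 2)(4 10)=[3, 1, 0, 6, 10, 5, 13, 7, 8, 9, 4, 11, 12, 2]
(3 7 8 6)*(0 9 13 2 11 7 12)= [9, 1, 11, 12, 4, 5, 3, 8, 6, 13, 10, 7, 0, 2]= (0 9 13 2 11 7 8 6 3 12)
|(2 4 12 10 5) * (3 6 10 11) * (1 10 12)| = 20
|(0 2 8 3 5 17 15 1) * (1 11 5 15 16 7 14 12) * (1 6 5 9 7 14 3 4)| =30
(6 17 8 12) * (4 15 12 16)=(4 15 12 6 17 8 16)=[0, 1, 2, 3, 15, 5, 17, 7, 16, 9, 10, 11, 6, 13, 14, 12, 4, 8]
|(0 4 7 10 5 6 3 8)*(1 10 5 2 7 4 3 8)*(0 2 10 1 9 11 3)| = |(2 7 5 6 8)(3 9 11)| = 15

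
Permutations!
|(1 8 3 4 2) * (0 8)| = 6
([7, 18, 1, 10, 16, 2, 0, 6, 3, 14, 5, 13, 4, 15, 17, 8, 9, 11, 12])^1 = (0 7 6)(1 18 12 4 16 9 14 17 11 13 15 8 3 10 5 2)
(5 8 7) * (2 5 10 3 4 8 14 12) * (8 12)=(2 5 14 8 7 10 3 4 12)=[0, 1, 5, 4, 12, 14, 6, 10, 7, 9, 3, 11, 2, 13, 8]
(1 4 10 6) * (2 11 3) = (1 4 10 6)(2 11 3) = [0, 4, 11, 2, 10, 5, 1, 7, 8, 9, 6, 3]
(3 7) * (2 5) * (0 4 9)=(0 4 9)(2 5)(3 7)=[4, 1, 5, 7, 9, 2, 6, 3, 8, 0]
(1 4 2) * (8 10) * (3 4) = (1 3 4 2)(8 10) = [0, 3, 1, 4, 2, 5, 6, 7, 10, 9, 8]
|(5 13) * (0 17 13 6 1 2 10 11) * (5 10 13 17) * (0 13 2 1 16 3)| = 15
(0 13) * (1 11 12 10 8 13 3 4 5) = (0 3 4 5 1 11 12 10 8 13) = [3, 11, 2, 4, 5, 1, 6, 7, 13, 9, 8, 12, 10, 0]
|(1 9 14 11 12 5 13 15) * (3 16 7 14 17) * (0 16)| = |(0 16 7 14 11 12 5 13 15 1 9 17 3)| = 13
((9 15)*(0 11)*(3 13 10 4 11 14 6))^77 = ((0 14 6 3 13 10 4 11)(9 15))^77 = (0 10 6 11 13 14 4 3)(9 15)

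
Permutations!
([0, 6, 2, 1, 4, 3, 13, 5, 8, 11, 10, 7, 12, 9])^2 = [0, 13, 2, 6, 4, 1, 9, 3, 8, 7, 10, 5, 12, 11]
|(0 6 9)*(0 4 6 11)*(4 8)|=|(0 11)(4 6 9 8)|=4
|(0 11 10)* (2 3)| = |(0 11 10)(2 3)| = 6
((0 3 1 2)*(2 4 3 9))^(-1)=(0 2 9)(1 3 4)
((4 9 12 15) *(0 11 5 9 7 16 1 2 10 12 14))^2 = ((0 11 5 9 14)(1 2 10 12 15 4 7 16))^2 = (0 5 14 11 9)(1 10 15 7)(2 12 4 16)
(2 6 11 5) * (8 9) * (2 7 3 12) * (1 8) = (1 8 9)(2 6 11 5 7 3 12) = [0, 8, 6, 12, 4, 7, 11, 3, 9, 1, 10, 5, 2]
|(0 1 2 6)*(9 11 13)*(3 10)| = 12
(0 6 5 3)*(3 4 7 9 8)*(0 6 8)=(0 8 3 6 5 4 7 9)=[8, 1, 2, 6, 7, 4, 5, 9, 3, 0]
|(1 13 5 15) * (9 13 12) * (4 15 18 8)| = |(1 12 9 13 5 18 8 4 15)| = 9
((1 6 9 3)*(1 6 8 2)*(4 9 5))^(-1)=((1 8 2)(3 6 5 4 9))^(-1)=(1 2 8)(3 9 4 5 6)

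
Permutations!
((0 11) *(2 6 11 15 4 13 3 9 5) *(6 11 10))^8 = ((0 15 4 13 3 9 5 2 11)(6 10))^8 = (0 11 2 5 9 3 13 4 15)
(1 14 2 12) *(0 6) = (0 6)(1 14 2 12) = [6, 14, 12, 3, 4, 5, 0, 7, 8, 9, 10, 11, 1, 13, 2]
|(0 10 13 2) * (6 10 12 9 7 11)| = 9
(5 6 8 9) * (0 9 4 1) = (0 9 5 6 8 4 1) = [9, 0, 2, 3, 1, 6, 8, 7, 4, 5]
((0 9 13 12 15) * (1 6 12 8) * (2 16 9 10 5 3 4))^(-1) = ((0 10 5 3 4 2 16 9 13 8 1 6 12 15))^(-1) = (0 15 12 6 1 8 13 9 16 2 4 3 5 10)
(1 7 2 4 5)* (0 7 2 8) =(0 7 8)(1 2 4 5) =[7, 2, 4, 3, 5, 1, 6, 8, 0]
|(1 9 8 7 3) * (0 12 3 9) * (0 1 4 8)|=7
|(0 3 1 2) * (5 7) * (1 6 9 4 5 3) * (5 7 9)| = 6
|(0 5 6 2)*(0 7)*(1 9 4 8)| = |(0 5 6 2 7)(1 9 4 8)| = 20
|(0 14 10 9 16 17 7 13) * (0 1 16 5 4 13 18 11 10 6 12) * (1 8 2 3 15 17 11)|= |(0 14 6 12)(1 16 11 10 9 5 4 13 8 2 3 15 17 7 18)|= 60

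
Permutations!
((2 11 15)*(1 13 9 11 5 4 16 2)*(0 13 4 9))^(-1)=(0 13)(1 15 11 9 5 2 16 4)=((0 13)(1 4 16 2 5 9 11 15))^(-1)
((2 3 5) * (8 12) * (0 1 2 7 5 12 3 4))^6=(12)(0 2)(1 4)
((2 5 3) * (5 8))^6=(2 5)(3 8)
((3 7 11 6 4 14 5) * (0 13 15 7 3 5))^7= ((0 13 15 7 11 6 4 14))^7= (0 14 4 6 11 7 15 13)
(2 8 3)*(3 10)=(2 8 10 3)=[0, 1, 8, 2, 4, 5, 6, 7, 10, 9, 3]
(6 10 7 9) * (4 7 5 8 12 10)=(4 7 9 6)(5 8 12 10)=[0, 1, 2, 3, 7, 8, 4, 9, 12, 6, 5, 11, 10]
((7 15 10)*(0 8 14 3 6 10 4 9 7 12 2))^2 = ((0 8 14 3 6 10 12 2)(4 9 7 15))^2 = (0 14 6 12)(2 8 3 10)(4 7)(9 15)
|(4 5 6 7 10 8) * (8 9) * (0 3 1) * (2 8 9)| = |(0 3 1)(2 8 4 5 6 7 10)| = 21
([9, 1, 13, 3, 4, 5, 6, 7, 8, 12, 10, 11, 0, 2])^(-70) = [12, 1, 2, 3, 4, 5, 6, 7, 8, 0, 10, 11, 9, 13]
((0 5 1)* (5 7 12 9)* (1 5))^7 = ((0 7 12 9 1))^7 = (0 12 1 7 9)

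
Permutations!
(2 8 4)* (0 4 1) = (0 4 2 8 1) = [4, 0, 8, 3, 2, 5, 6, 7, 1]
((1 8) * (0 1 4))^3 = (0 4 8 1)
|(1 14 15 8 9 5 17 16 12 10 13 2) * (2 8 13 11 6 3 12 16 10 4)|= 15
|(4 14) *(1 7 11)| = 6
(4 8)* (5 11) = (4 8)(5 11) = [0, 1, 2, 3, 8, 11, 6, 7, 4, 9, 10, 5]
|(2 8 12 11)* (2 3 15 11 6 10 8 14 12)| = 6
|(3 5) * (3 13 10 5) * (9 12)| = 6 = |(5 13 10)(9 12)|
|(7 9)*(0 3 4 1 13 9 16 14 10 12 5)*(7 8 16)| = |(0 3 4 1 13 9 8 16 14 10 12 5)| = 12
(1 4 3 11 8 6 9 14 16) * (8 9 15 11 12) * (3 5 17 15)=[0, 4, 2, 12, 5, 17, 3, 7, 6, 14, 10, 9, 8, 13, 16, 11, 1, 15]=(1 4 5 17 15 11 9 14 16)(3 12 8 6)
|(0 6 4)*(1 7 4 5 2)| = 7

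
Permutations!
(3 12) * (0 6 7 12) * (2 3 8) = (0 6 7 12 8 2 3) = [6, 1, 3, 0, 4, 5, 7, 12, 2, 9, 10, 11, 8]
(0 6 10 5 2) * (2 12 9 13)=(0 6 10 5 12 9 13 2)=[6, 1, 0, 3, 4, 12, 10, 7, 8, 13, 5, 11, 9, 2]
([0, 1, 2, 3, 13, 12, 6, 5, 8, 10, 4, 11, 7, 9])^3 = [0, 1, 2, 3, 10, 5, 6, 7, 8, 13, 9, 11, 12, 4]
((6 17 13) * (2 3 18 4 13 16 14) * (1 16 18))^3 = (1 2 16 3 14)(4 17 13 18 6)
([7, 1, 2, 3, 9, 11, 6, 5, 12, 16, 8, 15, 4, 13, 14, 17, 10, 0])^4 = [15, 1, 2, 3, 8, 0, 6, 17, 16, 12, 9, 7, 10, 13, 14, 5, 4, 11]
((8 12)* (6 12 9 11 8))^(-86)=(12)(8 9 11)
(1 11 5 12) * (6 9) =(1 11 5 12)(6 9) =[0, 11, 2, 3, 4, 12, 9, 7, 8, 6, 10, 5, 1]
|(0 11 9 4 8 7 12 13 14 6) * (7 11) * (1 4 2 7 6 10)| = |(0 6)(1 4 8 11 9 2 7 12 13 14 10)| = 22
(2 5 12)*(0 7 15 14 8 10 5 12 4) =(0 7 15 14 8 10 5 4)(2 12) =[7, 1, 12, 3, 0, 4, 6, 15, 10, 9, 5, 11, 2, 13, 8, 14]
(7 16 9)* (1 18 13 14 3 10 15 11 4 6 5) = [0, 18, 2, 10, 6, 1, 5, 16, 8, 7, 15, 4, 12, 14, 3, 11, 9, 17, 13] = (1 18 13 14 3 10 15 11 4 6 5)(7 16 9)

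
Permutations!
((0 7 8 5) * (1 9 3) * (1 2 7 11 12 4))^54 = (0 5 8 7 2 3 9 1 4 12 11)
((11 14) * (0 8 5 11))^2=((0 8 5 11 14))^2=(0 5 14 8 11)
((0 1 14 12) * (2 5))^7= (0 12 14 1)(2 5)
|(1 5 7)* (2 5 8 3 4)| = |(1 8 3 4 2 5 7)| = 7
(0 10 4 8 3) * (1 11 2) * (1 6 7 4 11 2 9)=(0 10 11 9 1 2 6 7 4 8 3)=[10, 2, 6, 0, 8, 5, 7, 4, 3, 1, 11, 9]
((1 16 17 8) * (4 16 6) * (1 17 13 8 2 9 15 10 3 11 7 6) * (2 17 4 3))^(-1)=(17)(2 10 15 9)(3 6 7 11)(4 8 13 16)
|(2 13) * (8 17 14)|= 6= |(2 13)(8 17 14)|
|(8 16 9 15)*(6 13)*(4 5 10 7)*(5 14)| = 20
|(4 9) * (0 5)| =|(0 5)(4 9)| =2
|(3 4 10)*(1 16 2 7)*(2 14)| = 15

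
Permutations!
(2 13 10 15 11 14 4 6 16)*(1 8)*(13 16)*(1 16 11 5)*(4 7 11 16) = (1 8 4 6 13 10 15 5)(2 16)(7 11 14) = [0, 8, 16, 3, 6, 1, 13, 11, 4, 9, 15, 14, 12, 10, 7, 5, 2]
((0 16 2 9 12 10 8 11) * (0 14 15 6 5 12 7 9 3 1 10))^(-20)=((0 16 2 3 1 10 8 11 14 15 6 5 12)(7 9))^(-20)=(0 8 12 10 5 1 6 3 15 2 14 16 11)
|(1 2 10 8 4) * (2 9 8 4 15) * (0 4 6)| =|(0 4 1 9 8 15 2 10 6)| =9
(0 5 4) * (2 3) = (0 5 4)(2 3) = [5, 1, 3, 2, 0, 4]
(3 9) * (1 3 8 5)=(1 3 9 8 5)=[0, 3, 2, 9, 4, 1, 6, 7, 5, 8]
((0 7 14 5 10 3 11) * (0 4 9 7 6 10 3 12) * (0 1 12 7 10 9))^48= ((0 6 9 10 7 14 5 3 11 4)(1 12))^48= (0 11 5 7 9)(3 14 10 6 4)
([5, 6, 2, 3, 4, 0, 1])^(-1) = [5, 6, 2, 3, 4, 0, 1]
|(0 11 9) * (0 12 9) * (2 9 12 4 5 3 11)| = 7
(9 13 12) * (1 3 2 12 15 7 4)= (1 3 2 12 9 13 15 7 4)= [0, 3, 12, 2, 1, 5, 6, 4, 8, 13, 10, 11, 9, 15, 14, 7]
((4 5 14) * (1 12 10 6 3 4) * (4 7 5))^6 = ((1 12 10 6 3 7 5 14))^6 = (1 5 3 10)(6 12 14 7)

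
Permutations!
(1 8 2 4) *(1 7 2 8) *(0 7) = (8)(0 7 2 4) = [7, 1, 4, 3, 0, 5, 6, 2, 8]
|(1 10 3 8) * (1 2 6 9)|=7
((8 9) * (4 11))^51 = ((4 11)(8 9))^51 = (4 11)(8 9)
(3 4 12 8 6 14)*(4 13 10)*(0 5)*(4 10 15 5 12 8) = (0 12 4 8 6 14 3 13 15 5) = [12, 1, 2, 13, 8, 0, 14, 7, 6, 9, 10, 11, 4, 15, 3, 5]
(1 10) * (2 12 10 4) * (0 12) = (0 12 10 1 4 2) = [12, 4, 0, 3, 2, 5, 6, 7, 8, 9, 1, 11, 10]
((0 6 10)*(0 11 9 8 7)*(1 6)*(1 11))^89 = ((0 11 9 8 7)(1 6 10))^89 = (0 7 8 9 11)(1 10 6)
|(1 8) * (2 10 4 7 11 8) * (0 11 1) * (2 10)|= 12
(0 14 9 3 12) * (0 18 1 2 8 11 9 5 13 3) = [14, 2, 8, 12, 4, 13, 6, 7, 11, 0, 10, 9, 18, 3, 5, 15, 16, 17, 1] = (0 14 5 13 3 12 18 1 2 8 11 9)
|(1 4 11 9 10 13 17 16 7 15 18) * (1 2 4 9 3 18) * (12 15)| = |(1 9 10 13 17 16 7 12 15)(2 4 11 3 18)| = 45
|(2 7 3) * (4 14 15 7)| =6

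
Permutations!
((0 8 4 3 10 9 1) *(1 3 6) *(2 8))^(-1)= (0 1 6 4 8 2)(3 9 10)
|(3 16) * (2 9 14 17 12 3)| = 7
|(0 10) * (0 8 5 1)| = 5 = |(0 10 8 5 1)|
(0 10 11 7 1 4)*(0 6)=[10, 4, 2, 3, 6, 5, 0, 1, 8, 9, 11, 7]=(0 10 11 7 1 4 6)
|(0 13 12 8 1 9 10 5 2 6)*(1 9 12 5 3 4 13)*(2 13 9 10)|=|(0 1 12 8 10 3 4 9 2 6)(5 13)|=10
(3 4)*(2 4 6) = (2 4 3 6) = [0, 1, 4, 6, 3, 5, 2]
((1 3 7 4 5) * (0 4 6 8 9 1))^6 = (9)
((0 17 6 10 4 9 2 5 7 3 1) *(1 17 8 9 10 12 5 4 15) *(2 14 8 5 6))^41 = ((0 5 7 3 17 2 4 10 15 1)(6 12)(8 9 14))^41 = (0 5 7 3 17 2 4 10 15 1)(6 12)(8 14 9)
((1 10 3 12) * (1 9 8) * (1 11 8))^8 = ((1 10 3 12 9)(8 11))^8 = (1 12 10 9 3)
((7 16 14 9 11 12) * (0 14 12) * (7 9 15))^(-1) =((0 14 15 7 16 12 9 11))^(-1) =(0 11 9 12 16 7 15 14)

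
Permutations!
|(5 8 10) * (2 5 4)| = 5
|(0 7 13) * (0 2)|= |(0 7 13 2)|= 4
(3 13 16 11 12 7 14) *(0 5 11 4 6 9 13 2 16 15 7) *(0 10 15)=(0 5 11 12 10 15 7 14 3 2 16 4 6 9 13)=[5, 1, 16, 2, 6, 11, 9, 14, 8, 13, 15, 12, 10, 0, 3, 7, 4]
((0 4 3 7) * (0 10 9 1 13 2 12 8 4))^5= (1 4)(2 7)(3 13)(8 9)(10 12)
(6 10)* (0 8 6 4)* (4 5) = (0 8 6 10 5 4) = [8, 1, 2, 3, 0, 4, 10, 7, 6, 9, 5]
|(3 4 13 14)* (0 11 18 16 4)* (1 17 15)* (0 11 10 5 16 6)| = 33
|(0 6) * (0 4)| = |(0 6 4)| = 3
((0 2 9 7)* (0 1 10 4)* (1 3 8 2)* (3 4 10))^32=(10)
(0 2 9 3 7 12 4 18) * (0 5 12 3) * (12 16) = (0 2 9)(3 7)(4 18 5 16 12) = [2, 1, 9, 7, 18, 16, 6, 3, 8, 0, 10, 11, 4, 13, 14, 15, 12, 17, 5]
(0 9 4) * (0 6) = (0 9 4 6) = [9, 1, 2, 3, 6, 5, 0, 7, 8, 4]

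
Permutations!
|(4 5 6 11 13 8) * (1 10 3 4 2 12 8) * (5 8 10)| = 30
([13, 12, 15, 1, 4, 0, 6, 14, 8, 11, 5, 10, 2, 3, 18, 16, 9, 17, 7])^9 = (18)(0 11 15 1)(2 3 5 9)(10 16 12 13)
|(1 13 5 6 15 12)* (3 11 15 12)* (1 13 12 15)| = 8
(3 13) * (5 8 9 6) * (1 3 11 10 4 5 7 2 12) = (1 3 13 11 10 4 5 8 9 6 7 2 12) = [0, 3, 12, 13, 5, 8, 7, 2, 9, 6, 4, 10, 1, 11]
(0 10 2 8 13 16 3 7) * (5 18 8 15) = [10, 1, 15, 7, 4, 18, 6, 0, 13, 9, 2, 11, 12, 16, 14, 5, 3, 17, 8] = (0 10 2 15 5 18 8 13 16 3 7)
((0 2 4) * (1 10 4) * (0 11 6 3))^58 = (0 1 4 6)(2 10 11 3)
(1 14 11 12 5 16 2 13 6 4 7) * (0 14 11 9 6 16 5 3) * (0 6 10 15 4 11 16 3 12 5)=(0 14 9 10 15 4 7 1 16 2 13 3 6 11 5)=[14, 16, 13, 6, 7, 0, 11, 1, 8, 10, 15, 5, 12, 3, 9, 4, 2]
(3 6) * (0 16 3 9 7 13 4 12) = (0 16 3 6 9 7 13 4 12) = [16, 1, 2, 6, 12, 5, 9, 13, 8, 7, 10, 11, 0, 4, 14, 15, 3]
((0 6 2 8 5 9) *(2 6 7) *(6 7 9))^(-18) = (9)(2 5 7 8 6) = ((0 9)(2 8 5 6 7))^(-18)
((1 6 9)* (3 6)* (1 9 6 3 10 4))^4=((1 10 4))^4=(1 10 4)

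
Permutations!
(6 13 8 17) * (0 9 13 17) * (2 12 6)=(0 9 13 8)(2 12 6 17)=[9, 1, 12, 3, 4, 5, 17, 7, 0, 13, 10, 11, 6, 8, 14, 15, 16, 2]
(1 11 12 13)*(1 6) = (1 11 12 13 6) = [0, 11, 2, 3, 4, 5, 1, 7, 8, 9, 10, 12, 13, 6]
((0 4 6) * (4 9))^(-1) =((0 9 4 6))^(-1) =(0 6 4 9)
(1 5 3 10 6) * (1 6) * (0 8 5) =(0 8 5 3 10 1) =[8, 0, 2, 10, 4, 3, 6, 7, 5, 9, 1]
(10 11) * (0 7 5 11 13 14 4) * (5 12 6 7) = (0 5 11 10 13 14 4)(6 7 12) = [5, 1, 2, 3, 0, 11, 7, 12, 8, 9, 13, 10, 6, 14, 4]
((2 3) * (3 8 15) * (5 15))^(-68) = (2 5 3 8 15)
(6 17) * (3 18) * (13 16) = [0, 1, 2, 18, 4, 5, 17, 7, 8, 9, 10, 11, 12, 16, 14, 15, 13, 6, 3] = (3 18)(6 17)(13 16)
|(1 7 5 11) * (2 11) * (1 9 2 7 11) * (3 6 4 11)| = |(1 3 6 4 11 9 2)(5 7)| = 14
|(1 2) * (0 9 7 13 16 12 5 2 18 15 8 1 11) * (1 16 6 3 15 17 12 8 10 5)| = |(0 9 7 13 6 3 15 10 5 2 11)(1 18 17 12)(8 16)| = 44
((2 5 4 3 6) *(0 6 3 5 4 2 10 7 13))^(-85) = (13)(2 5 4)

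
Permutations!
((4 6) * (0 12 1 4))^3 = ((0 12 1 4 6))^3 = (0 4 12 6 1)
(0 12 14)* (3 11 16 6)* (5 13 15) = (0 12 14)(3 11 16 6)(5 13 15) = [12, 1, 2, 11, 4, 13, 3, 7, 8, 9, 10, 16, 14, 15, 0, 5, 6]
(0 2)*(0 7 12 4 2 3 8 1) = (0 3 8 1)(2 7 12 4) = [3, 0, 7, 8, 2, 5, 6, 12, 1, 9, 10, 11, 4]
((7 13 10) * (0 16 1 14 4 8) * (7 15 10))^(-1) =((0 16 1 14 4 8)(7 13)(10 15))^(-1) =(0 8 4 14 1 16)(7 13)(10 15)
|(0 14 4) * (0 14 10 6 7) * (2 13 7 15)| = 14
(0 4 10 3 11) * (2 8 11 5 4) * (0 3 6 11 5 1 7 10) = (0 2 8 5 4)(1 7 10 6 11 3) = [2, 7, 8, 1, 0, 4, 11, 10, 5, 9, 6, 3]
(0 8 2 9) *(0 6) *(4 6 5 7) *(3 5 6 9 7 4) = (0 8 2 7 3 5 4 9 6) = [8, 1, 7, 5, 9, 4, 0, 3, 2, 6]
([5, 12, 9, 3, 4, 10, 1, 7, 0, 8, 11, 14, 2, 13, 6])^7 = [12, 10, 14, 3, 4, 2, 5, 7, 1, 6, 9, 8, 11, 13, 0]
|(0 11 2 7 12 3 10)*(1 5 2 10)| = 6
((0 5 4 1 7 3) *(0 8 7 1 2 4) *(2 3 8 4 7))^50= ((0 5)(2 7 8)(3 4))^50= (2 8 7)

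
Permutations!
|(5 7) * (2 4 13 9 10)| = 10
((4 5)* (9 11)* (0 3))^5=((0 3)(4 5)(9 11))^5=(0 3)(4 5)(9 11)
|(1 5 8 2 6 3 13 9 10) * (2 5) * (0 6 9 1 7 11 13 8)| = 35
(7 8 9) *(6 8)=[0, 1, 2, 3, 4, 5, 8, 6, 9, 7]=(6 8 9 7)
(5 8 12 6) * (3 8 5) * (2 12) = (2 12 6 3 8) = [0, 1, 12, 8, 4, 5, 3, 7, 2, 9, 10, 11, 6]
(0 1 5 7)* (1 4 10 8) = (0 4 10 8 1 5 7) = [4, 5, 2, 3, 10, 7, 6, 0, 1, 9, 8]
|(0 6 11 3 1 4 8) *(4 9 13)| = 9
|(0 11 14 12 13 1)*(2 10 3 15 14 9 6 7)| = 13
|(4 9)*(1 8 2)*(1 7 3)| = 10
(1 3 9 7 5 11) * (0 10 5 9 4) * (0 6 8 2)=[10, 3, 0, 4, 6, 11, 8, 9, 2, 7, 5, 1]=(0 10 5 11 1 3 4 6 8 2)(7 9)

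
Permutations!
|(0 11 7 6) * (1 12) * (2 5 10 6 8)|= |(0 11 7 8 2 5 10 6)(1 12)|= 8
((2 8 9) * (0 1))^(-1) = (0 1)(2 9 8)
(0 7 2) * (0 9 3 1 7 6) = (0 6)(1 7 2 9 3) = [6, 7, 9, 1, 4, 5, 0, 2, 8, 3]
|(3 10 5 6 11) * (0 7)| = |(0 7)(3 10 5 6 11)| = 10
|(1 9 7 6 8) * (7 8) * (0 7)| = 3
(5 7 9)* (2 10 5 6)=(2 10 5 7 9 6)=[0, 1, 10, 3, 4, 7, 2, 9, 8, 6, 5]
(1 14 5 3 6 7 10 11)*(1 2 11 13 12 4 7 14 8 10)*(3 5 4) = [0, 8, 11, 6, 7, 5, 14, 1, 10, 9, 13, 2, 3, 12, 4] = (1 8 10 13 12 3 6 14 4 7)(2 11)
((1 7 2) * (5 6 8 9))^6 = (5 8)(6 9)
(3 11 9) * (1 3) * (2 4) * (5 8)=(1 3 11 9)(2 4)(5 8)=[0, 3, 4, 11, 2, 8, 6, 7, 5, 1, 10, 9]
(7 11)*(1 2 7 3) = (1 2 7 11 3) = [0, 2, 7, 1, 4, 5, 6, 11, 8, 9, 10, 3]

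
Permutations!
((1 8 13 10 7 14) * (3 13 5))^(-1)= (1 14 7 10 13 3 5 8)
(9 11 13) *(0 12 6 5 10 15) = (0 12 6 5 10 15)(9 11 13) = [12, 1, 2, 3, 4, 10, 5, 7, 8, 11, 15, 13, 6, 9, 14, 0]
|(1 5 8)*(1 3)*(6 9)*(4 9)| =12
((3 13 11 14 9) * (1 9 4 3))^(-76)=(3 4 14 11 13)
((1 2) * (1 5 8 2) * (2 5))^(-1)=((5 8))^(-1)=(5 8)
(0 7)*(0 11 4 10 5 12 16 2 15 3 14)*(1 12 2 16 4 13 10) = [7, 12, 15, 14, 1, 2, 6, 11, 8, 9, 5, 13, 4, 10, 0, 3, 16] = (16)(0 7 11 13 10 5 2 15 3 14)(1 12 4)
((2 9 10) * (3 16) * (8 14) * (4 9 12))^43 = (2 9 12 10 4)(3 16)(8 14)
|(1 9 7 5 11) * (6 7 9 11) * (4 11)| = 3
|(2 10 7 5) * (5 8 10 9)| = |(2 9 5)(7 8 10)| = 3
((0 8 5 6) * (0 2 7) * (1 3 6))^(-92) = ((0 8 5 1 3 6 2 7))^(-92) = (0 3)(1 7)(2 5)(6 8)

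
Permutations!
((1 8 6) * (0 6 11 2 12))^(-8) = (0 12 2 11 8 1 6) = ((0 6 1 8 11 2 12))^(-8)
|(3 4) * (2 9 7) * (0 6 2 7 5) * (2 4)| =7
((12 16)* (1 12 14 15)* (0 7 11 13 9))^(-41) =(0 9 13 11 7)(1 15 14 16 12)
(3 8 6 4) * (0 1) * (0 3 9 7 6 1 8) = (0 8 1 3)(4 9 7 6) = [8, 3, 2, 0, 9, 5, 4, 6, 1, 7]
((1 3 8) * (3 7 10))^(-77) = (1 3 7 8 10)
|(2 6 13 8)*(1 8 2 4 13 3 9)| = |(1 8 4 13 2 6 3 9)| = 8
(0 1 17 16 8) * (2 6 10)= (0 1 17 16 8)(2 6 10)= [1, 17, 6, 3, 4, 5, 10, 7, 0, 9, 2, 11, 12, 13, 14, 15, 8, 16]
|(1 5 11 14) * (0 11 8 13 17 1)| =|(0 11 14)(1 5 8 13 17)| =15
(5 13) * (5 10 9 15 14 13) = (9 15 14 13 10) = [0, 1, 2, 3, 4, 5, 6, 7, 8, 15, 9, 11, 12, 10, 13, 14]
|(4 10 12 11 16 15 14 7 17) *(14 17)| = |(4 10 12 11 16 15 17)(7 14)| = 14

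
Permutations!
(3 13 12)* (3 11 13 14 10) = [0, 1, 2, 14, 4, 5, 6, 7, 8, 9, 3, 13, 11, 12, 10] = (3 14 10)(11 13 12)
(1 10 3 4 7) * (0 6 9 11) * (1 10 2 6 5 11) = (0 5 11)(1 2 6 9)(3 4 7 10) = [5, 2, 6, 4, 7, 11, 9, 10, 8, 1, 3, 0]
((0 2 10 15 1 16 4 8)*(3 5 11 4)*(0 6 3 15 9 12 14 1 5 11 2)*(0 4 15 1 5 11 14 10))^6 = (16)(0 5 3 8)(2 14 6 4)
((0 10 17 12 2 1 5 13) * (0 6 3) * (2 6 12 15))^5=((0 10 17 15 2 1 5 13 12 6 3))^5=(0 1 3 2 6 15 12 17 13 10 5)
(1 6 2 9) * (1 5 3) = (1 6 2 9 5 3) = [0, 6, 9, 1, 4, 3, 2, 7, 8, 5]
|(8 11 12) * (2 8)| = 4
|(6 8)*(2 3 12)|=|(2 3 12)(6 8)|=6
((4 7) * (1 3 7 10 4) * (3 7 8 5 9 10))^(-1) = (1 7)(3 4 10 9 5 8)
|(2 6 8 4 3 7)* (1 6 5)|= |(1 6 8 4 3 7 2 5)|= 8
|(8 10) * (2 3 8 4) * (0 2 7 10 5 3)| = |(0 2)(3 8 5)(4 7 10)| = 6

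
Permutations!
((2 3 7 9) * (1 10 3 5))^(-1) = (1 5 2 9 7 3 10)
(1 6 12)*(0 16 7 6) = [16, 0, 2, 3, 4, 5, 12, 6, 8, 9, 10, 11, 1, 13, 14, 15, 7] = (0 16 7 6 12 1)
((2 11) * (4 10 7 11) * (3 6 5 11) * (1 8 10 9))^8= ((1 8 10 7 3 6 5 11 2 4 9))^8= (1 2 6 10 9 11 3 8 4 5 7)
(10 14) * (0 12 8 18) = (0 12 8 18)(10 14) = [12, 1, 2, 3, 4, 5, 6, 7, 18, 9, 14, 11, 8, 13, 10, 15, 16, 17, 0]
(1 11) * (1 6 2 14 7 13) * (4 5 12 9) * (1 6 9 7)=[0, 11, 14, 3, 5, 12, 2, 13, 8, 4, 10, 9, 7, 6, 1]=(1 11 9 4 5 12 7 13 6 2 14)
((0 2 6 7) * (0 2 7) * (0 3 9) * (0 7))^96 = ((2 6 3 9 7))^96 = (2 6 3 9 7)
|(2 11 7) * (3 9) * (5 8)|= 6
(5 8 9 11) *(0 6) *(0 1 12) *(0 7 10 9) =[6, 12, 2, 3, 4, 8, 1, 10, 0, 11, 9, 5, 7] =(0 6 1 12 7 10 9 11 5 8)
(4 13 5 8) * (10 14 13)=[0, 1, 2, 3, 10, 8, 6, 7, 4, 9, 14, 11, 12, 5, 13]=(4 10 14 13 5 8)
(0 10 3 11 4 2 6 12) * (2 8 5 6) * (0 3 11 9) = (0 10 11 4 8 5 6 12 3 9) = [10, 1, 2, 9, 8, 6, 12, 7, 5, 0, 11, 4, 3]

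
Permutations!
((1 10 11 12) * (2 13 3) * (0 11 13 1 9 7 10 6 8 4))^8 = (0 2 9 8 13 11 1 7 4 3 12 6 10)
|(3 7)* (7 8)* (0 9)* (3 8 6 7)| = |(0 9)(3 6 7 8)| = 4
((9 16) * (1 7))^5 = ((1 7)(9 16))^5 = (1 7)(9 16)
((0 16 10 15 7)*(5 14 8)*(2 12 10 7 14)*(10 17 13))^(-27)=(17)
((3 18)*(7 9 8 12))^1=((3 18)(7 9 8 12))^1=(3 18)(7 9 8 12)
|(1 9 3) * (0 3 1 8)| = |(0 3 8)(1 9)| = 6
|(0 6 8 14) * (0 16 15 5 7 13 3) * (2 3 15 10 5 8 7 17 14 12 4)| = 10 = |(0 6 7 13 15 8 12 4 2 3)(5 17 14 16 10)|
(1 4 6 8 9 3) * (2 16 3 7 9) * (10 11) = (1 4 6 8 2 16 3)(7 9)(10 11) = [0, 4, 16, 1, 6, 5, 8, 9, 2, 7, 11, 10, 12, 13, 14, 15, 3]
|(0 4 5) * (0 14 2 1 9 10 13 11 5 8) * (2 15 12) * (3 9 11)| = |(0 4 8)(1 11 5 14 15 12 2)(3 9 10 13)| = 84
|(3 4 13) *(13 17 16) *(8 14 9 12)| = 20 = |(3 4 17 16 13)(8 14 9 12)|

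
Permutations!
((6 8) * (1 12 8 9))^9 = ((1 12 8 6 9))^9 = (1 9 6 8 12)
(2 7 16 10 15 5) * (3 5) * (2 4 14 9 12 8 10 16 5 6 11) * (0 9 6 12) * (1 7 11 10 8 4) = (16)(0 9)(1 7 5)(2 11)(3 12 4 14 6 10 15) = [9, 7, 11, 12, 14, 1, 10, 5, 8, 0, 15, 2, 4, 13, 6, 3, 16]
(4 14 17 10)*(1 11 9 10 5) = (1 11 9 10 4 14 17 5) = [0, 11, 2, 3, 14, 1, 6, 7, 8, 10, 4, 9, 12, 13, 17, 15, 16, 5]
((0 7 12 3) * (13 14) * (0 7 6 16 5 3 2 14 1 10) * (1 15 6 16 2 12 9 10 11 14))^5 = (0 9 3 16 10 7 5)(1 6 13 11 2 15 14)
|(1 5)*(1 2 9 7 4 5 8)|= 10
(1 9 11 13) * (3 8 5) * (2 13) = [0, 9, 13, 8, 4, 3, 6, 7, 5, 11, 10, 2, 12, 1] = (1 9 11 2 13)(3 8 5)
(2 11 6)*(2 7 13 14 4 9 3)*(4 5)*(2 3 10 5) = [0, 1, 11, 3, 9, 4, 7, 13, 8, 10, 5, 6, 12, 14, 2] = (2 11 6 7 13 14)(4 9 10 5)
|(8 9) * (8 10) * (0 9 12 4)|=6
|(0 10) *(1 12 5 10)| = 5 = |(0 1 12 5 10)|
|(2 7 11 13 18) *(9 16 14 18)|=|(2 7 11 13 9 16 14 18)|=8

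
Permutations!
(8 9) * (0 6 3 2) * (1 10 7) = [6, 10, 0, 2, 4, 5, 3, 1, 9, 8, 7] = (0 6 3 2)(1 10 7)(8 9)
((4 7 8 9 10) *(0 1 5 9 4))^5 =((0 1 5 9 10)(4 7 8))^5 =(10)(4 8 7)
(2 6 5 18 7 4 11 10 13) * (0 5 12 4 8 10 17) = [5, 1, 6, 3, 11, 18, 12, 8, 10, 9, 13, 17, 4, 2, 14, 15, 16, 0, 7] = (0 5 18 7 8 10 13 2 6 12 4 11 17)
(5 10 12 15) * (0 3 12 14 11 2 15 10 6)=(0 3 12 10 14 11 2 15 5 6)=[3, 1, 15, 12, 4, 6, 0, 7, 8, 9, 14, 2, 10, 13, 11, 5]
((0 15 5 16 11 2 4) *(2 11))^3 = (0 16)(2 15)(4 5)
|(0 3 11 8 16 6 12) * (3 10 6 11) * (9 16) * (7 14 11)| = |(0 10 6 12)(7 14 11 8 9 16)| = 12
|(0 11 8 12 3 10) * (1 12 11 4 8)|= 8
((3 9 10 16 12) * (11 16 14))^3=((3 9 10 14 11 16 12))^3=(3 14 12 10 16 9 11)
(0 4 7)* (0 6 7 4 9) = (0 9)(6 7) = [9, 1, 2, 3, 4, 5, 7, 6, 8, 0]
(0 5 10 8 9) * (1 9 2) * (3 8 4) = [5, 9, 1, 8, 3, 10, 6, 7, 2, 0, 4] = (0 5 10 4 3 8 2 1 9)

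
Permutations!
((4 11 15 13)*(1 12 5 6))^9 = (1 12 5 6)(4 11 15 13) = ((1 12 5 6)(4 11 15 13))^9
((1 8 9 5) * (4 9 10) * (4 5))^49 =(1 8 10 5)(4 9)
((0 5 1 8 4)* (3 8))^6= (8)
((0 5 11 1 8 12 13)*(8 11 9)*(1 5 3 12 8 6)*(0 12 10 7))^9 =(0 3 10 7)(1 6 9 5 11)(12 13)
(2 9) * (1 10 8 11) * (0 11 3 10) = (0 11 1)(2 9)(3 10 8) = [11, 0, 9, 10, 4, 5, 6, 7, 3, 2, 8, 1]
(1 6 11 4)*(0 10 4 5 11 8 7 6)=(0 10 4 1)(5 11)(6 8 7)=[10, 0, 2, 3, 1, 11, 8, 6, 7, 9, 4, 5]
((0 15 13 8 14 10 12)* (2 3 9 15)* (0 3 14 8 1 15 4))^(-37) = (0 10 9 2 12 4 14 3)(1 13 15)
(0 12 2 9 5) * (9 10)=(0 12 2 10 9 5)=[12, 1, 10, 3, 4, 0, 6, 7, 8, 5, 9, 11, 2]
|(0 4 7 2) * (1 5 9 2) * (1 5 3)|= |(0 4 7 5 9 2)(1 3)|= 6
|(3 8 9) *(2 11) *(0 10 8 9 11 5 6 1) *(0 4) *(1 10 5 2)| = |(0 5 6 10 8 11 1 4)(3 9)| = 8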